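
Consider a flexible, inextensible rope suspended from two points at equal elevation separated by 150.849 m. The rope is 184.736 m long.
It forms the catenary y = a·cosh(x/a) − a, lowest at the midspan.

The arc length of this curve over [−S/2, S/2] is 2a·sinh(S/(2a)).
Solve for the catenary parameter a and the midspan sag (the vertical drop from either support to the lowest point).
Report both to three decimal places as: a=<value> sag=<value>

a=67.051 sag=47.088

seed: a₀ = √(S³/(24(L−S))) = √(150.849³/(24·33.887)) = 64.966799
iter 1: u=1.160970  f(a)=+2.358e+00  f'(a)=-1.191e+00  a ← 64.966799 − (+2.358e+00/-1.191e+00) = 66.947393
iter 2: u=1.126623  f(a)=+1.121e-01  f'(a)=-1.080e+00  a ← 66.947393 − (+1.121e-01/-1.080e+00) = 67.051236
iter 3: u=1.124879  f(a)=+2.816e-04  f'(a)=-1.075e+00  a ← 67.051236 − (+2.816e-04/-1.075e+00) = 67.051498
iter 4: u=1.124874  f(a)=+1.786e-09  f'(a)=-1.075e+00  a ← 67.051498 − (+1.786e-09/-1.075e+00) = 67.051498
iter 5: u=1.124874  f(a)=+0.000e+00  f'(a)=-1.075e+00  a ← 67.051498 − (+0.000e+00/-1.075e+00) = 67.051498
converged: |Δa| < 1e-12 after 5 iterations
sag = a·(cosh(S/(2a)) − 1) = 67.051498·(cosh(1.124874) − 1) = 47.087675
T_max/T_min = cosh(S/(2a)) = 1.702261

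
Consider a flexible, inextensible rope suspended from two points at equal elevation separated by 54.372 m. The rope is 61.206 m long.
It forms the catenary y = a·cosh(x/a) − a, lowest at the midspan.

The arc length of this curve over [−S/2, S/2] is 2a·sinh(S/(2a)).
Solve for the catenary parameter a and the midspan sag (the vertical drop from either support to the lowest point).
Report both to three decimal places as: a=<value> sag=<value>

seed: a₀ = √(S³/(24(L−S))) = √(54.372³/(24·6.834)) = 31.305443
iter 1: u=0.868411  f(a)=+2.624e-01  f'(a)=-4.704e-01  a ← 31.305443 − (+2.624e-01/-4.704e-01) = 31.863160
iter 2: u=0.853211  f(a)=+7.175e-03  f'(a)=-4.450e-01  a ← 31.863160 − (+7.175e-03/-4.450e-01) = 31.879284
iter 3: u=0.852780  f(a)=+5.702e-06  f'(a)=-4.443e-01  a ← 31.879284 − (+5.702e-06/-4.443e-01) = 31.879297
iter 4: u=0.852779  f(a)=+3.610e-12  f'(a)=-4.443e-01  a ← 31.879297 − (+3.610e-12/-4.443e-01) = 31.879297
converged: |Δa| < 1e-12 after 4 iterations
sag = a·(cosh(S/(2a)) − 1) = 31.879297·(cosh(0.852779) − 1) = 12.311575
T_max/T_min = cosh(S/(2a)) = 1.386193

a=31.879 sag=12.312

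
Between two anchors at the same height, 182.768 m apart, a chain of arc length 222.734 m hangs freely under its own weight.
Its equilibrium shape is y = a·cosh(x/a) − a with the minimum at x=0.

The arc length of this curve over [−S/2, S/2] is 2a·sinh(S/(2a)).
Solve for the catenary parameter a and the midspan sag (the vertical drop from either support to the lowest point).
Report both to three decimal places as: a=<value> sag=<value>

a=82.276 sag=56.187

seed: a₀ = √(S³/(24(L−S))) = √(182.768³/(24·39.966)) = 79.780963
iter 1: u=1.145436  f(a)=+2.705e+00  f'(a)=-1.140e+00  a ← 79.780963 − (+2.705e+00/-1.140e+00) = 82.154690
iter 2: u=1.112341  f(a)=+1.254e-01  f'(a)=-1.036e+00  a ← 82.154690 − (+1.254e-01/-1.036e+00) = 82.275739
iter 3: u=1.110704  f(a)=+2.987e-04  f'(a)=-1.031e+00  a ← 82.275739 − (+2.987e-04/-1.031e+00) = 82.276028
iter 4: u=1.110700  f(a)=+1.702e-09  f'(a)=-1.031e+00  a ← 82.276028 − (+1.702e-09/-1.031e+00) = 82.276028
iter 5: u=1.110700  f(a)=-8.527e-14  f'(a)=-1.031e+00  a ← 82.276028 − (-8.527e-14/-1.031e+00) = 82.276028
converged: |Δa| < 1e-12 after 5 iterations
sag = a·(cosh(S/(2a)) − 1) = 82.276028·(cosh(1.110700) − 1) = 56.186795
T_max/T_min = cosh(S/(2a)) = 1.682906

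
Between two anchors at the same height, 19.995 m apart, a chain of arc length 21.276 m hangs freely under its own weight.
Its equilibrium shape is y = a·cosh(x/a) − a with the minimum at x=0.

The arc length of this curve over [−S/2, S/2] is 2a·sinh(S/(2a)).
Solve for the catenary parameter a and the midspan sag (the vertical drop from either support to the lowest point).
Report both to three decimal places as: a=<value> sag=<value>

seed: a₀ = √(S³/(24(L−S))) = √(19.995³/(24·1.281)) = 16.125082
iter 1: u=0.619997  f(a)=+2.485e-02  f'(a)=-1.651e-01  a ← 16.125082 − (+2.485e-02/-1.651e-01) = 16.275602
iter 2: u=0.614263  f(a)=+3.522e-04  f'(a)=-1.604e-01  a ← 16.275602 − (+3.522e-04/-1.604e-01) = 16.277798
iter 3: u=0.614180  f(a)=+7.302e-08  f'(a)=-1.604e-01  a ← 16.277798 − (+7.302e-08/-1.604e-01) = 16.277798
iter 4: u=0.614180  f(a)=+0.000e+00  f'(a)=-1.604e-01  a ← 16.277798 − (+0.000e+00/-1.604e-01) = 16.277798
converged: |Δa| < 1e-12 after 4 iterations
sag = a·(cosh(S/(2a)) − 1) = 16.277798·(cosh(0.614180) − 1) = 3.167864
T_max/T_min = cosh(S/(2a)) = 1.194613

a=16.278 sag=3.168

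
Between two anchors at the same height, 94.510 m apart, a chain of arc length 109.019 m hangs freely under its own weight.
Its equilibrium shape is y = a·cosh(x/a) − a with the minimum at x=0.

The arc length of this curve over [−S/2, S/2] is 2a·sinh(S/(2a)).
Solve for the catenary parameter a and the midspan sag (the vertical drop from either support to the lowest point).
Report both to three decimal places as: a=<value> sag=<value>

seed: a₀ = √(S³/(24(L−S))) = √(94.510³/(24·14.509)) = 49.237079
iter 1: u=0.959744  f(a)=+6.831e-01  f'(a)=-6.455e-01  a ← 49.237079 − (+6.831e-01/-6.455e-01) = 50.295344
iter 2: u=0.939550  f(a)=+2.264e-02  f'(a)=-6.033e-01  a ← 50.295344 − (+2.264e-02/-6.033e-01) = 50.332876
iter 3: u=0.938850  f(a)=+2.677e-05  f'(a)=-6.019e-01  a ← 50.332876 − (+2.677e-05/-6.019e-01) = 50.332920
iter 4: u=0.938849  f(a)=+3.753e-11  f'(a)=-6.019e-01  a ← 50.332920 − (+3.753e-11/-6.019e-01) = 50.332920
iter 5: u=0.938849  f(a)=+1.421e-14  f'(a)=-6.019e-01  a ← 50.332920 − (+1.421e-14/-6.019e-01) = 50.332920
converged: |Δa| < 1e-12 after 5 iterations
sag = a·(cosh(S/(2a)) − 1) = 50.332920·(cosh(0.938849) − 1) = 23.860667
T_max/T_min = cosh(S/(2a)) = 1.474057

a=50.333 sag=23.861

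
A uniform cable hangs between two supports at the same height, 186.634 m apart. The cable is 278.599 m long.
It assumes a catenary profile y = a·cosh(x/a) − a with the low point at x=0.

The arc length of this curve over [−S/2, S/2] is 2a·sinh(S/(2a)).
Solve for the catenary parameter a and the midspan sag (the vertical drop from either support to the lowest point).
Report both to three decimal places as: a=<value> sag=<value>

a=57.900 sag=92.953

seed: a₀ = √(S³/(24(L−S))) = √(186.634³/(24·91.965)) = 54.271177
iter 1: u=1.719458  f(a)=+1.459e+01  f'(a)=-4.503e+00  a ← 54.271177 − (+1.459e+01/-4.503e+00) = 57.511825
iter 2: u=1.622571  f(a)=+1.409e+00  f'(a)=-3.672e+00  a ← 57.511825 − (+1.409e+00/-3.672e+00) = 57.895622
iter 3: u=1.611814  f(a)=+1.624e-02  f'(a)=-3.587e+00  a ← 57.895622 − (+1.624e-02/-3.587e+00) = 57.900150
iter 4: u=1.611688  f(a)=+2.213e-06  f'(a)=-3.586e+00  a ← 57.900150 − (+2.213e-06/-3.586e+00) = 57.900151
iter 5: u=1.611688  f(a)=+0.000e+00  f'(a)=-3.586e+00  a ← 57.900151 − (+0.000e+00/-3.586e+00) = 57.900151
converged: |Δa| < 1e-12 after 5 iterations
sag = a·(cosh(S/(2a)) − 1) = 57.900151·(cosh(1.611688) − 1) = 92.953348
T_max/T_min = cosh(S/(2a)) = 2.605408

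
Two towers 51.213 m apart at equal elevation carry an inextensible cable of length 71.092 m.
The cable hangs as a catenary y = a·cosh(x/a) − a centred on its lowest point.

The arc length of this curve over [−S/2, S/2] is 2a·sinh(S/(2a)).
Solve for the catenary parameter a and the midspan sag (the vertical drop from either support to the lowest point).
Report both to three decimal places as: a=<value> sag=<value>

a=17.680 sag=22.020

seed: a₀ = √(S³/(24(L−S))) = √(51.213³/(24·19.879)) = 16.779053
iter 1: u=1.526099  f(a)=+2.447e+00  f'(a)=-2.969e+00  a ← 16.779053 − (+2.447e+00/-2.969e+00) = 17.603322
iter 2: u=1.454640  f(a)=+1.919e-01  f'(a)=-2.520e+00  a ← 17.603322 − (+1.919e-01/-2.520e+00) = 17.679467
iter 3: u=1.448375  f(a)=+1.402e-03  f'(a)=-2.484e+00  a ← 17.679467 − (+1.402e-03/-2.484e+00) = 17.680032
iter 4: u=1.448329  f(a)=+7.600e-08  f'(a)=-2.483e+00  a ← 17.680032 − (+7.600e-08/-2.483e+00) = 17.680032
iter 5: u=1.448329  f(a)=-1.421e-14  f'(a)=-2.483e+00  a ← 17.680032 − (-1.421e-14/-2.483e+00) = 17.680032
converged: |Δa| < 1e-12 after 5 iterations
sag = a·(cosh(S/(2a)) − 1) = 17.680032·(cosh(1.448329) − 1) = 22.020115
T_max/T_min = cosh(S/(2a)) = 2.245479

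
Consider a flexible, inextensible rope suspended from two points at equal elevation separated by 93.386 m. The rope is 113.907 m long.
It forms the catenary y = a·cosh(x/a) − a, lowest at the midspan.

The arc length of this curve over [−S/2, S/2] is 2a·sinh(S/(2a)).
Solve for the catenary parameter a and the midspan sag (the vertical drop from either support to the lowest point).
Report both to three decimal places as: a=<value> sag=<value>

a=41.942 sag=28.789

seed: a₀ = √(S³/(24(L−S))) = √(93.386³/(24·20.521)) = 40.664719
iter 1: u=1.148244  f(a)=+1.396e+00  f'(a)=-1.149e+00  a ← 40.664719 − (+1.396e+00/-1.149e+00) = 41.879989
iter 2: u=1.114924  f(a)=+6.503e-02  f'(a)=-1.044e+00  a ← 41.879989 − (+6.503e-02/-1.044e+00) = 41.942275
iter 3: u=1.113268  f(a)=+1.563e-04  f'(a)=-1.039e+00  a ← 41.942275 − (+1.563e-04/-1.039e+00) = 41.942426
iter 4: u=1.113264  f(a)=+9.086e-10  f'(a)=-1.039e+00  a ← 41.942426 − (+9.086e-10/-1.039e+00) = 41.942426
iter 5: u=1.113264  f(a)=+0.000e+00  f'(a)=-1.039e+00  a ← 41.942426 − (+0.000e+00/-1.039e+00) = 41.942426
converged: |Δa| < 1e-12 after 5 iterations
sag = a·(cosh(S/(2a)) − 1) = 41.942426·(cosh(1.113264) − 1) = 28.788531
T_max/T_min = cosh(S/(2a)) = 1.686382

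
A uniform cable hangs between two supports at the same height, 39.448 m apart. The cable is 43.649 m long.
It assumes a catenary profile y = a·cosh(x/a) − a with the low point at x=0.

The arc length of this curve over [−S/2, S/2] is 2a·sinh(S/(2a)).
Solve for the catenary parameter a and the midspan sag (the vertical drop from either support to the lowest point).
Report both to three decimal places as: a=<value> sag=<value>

seed: a₀ = √(S³/(24(L−S))) = √(39.448³/(24·4.201)) = 24.674907
iter 1: u=0.799355  f(a)=+1.363e-01  f'(a)=-3.628e-01  a ← 24.674907 − (+1.363e-01/-3.628e-01) = 25.050561
iter 2: u=0.787368  f(a)=+3.174e-03  f'(a)=-3.460e-01  a ← 25.050561 − (+3.174e-03/-3.460e-01) = 25.059735
iter 3: u=0.787079  f(a)=+1.814e-06  f'(a)=-3.456e-01  a ← 25.059735 − (+1.814e-06/-3.456e-01) = 25.059740
iter 4: u=0.787079  f(a)=+5.969e-13  f'(a)=-3.456e-01  a ← 25.059740 − (+5.969e-13/-3.456e-01) = 25.059740
converged: |Δa| < 1e-12 after 4 iterations
sag = a·(cosh(S/(2a)) − 1) = 25.059740·(cosh(0.787079) − 1) = 8.171260
T_max/T_min = cosh(S/(2a)) = 1.326071

a=25.060 sag=8.171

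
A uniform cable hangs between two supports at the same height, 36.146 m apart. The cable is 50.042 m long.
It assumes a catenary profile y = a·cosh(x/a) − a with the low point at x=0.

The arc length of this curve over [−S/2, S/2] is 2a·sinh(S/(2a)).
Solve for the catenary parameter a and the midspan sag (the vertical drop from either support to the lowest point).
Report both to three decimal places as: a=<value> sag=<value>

seed: a₀ = √(S³/(24(L−S))) = √(36.146³/(24·13.896)) = 11.899805
iter 1: u=1.518764  f(a)=+1.694e+00  f'(a)=-2.921e+00  a ← 11.899805 − (+1.694e+00/-2.921e+00) = 12.479682
iter 2: u=1.448194  f(a)=+1.317e-01  f'(a)=-2.483e+00  a ← 12.479682 − (+1.317e-01/-2.483e+00) = 12.532716
iter 3: u=1.442066  f(a)=+9.440e-04  f'(a)=-2.447e+00  a ← 12.532716 − (+9.440e-04/-2.447e+00) = 12.533102
iter 4: u=1.442021  f(a)=+4.930e-08  f'(a)=-2.447e+00  a ← 12.533102 − (+4.930e-08/-2.447e+00) = 12.533102
iter 5: u=1.442021  f(a)=+7.105e-15  f'(a)=-2.447e+00  a ← 12.533102 − (+7.105e-15/-2.447e+00) = 12.533102
converged: |Δa| < 1e-12 after 5 iterations
sag = a·(cosh(S/(2a)) − 1) = 12.533102·(cosh(1.442021) − 1) = 15.451342
T_max/T_min = cosh(S/(2a)) = 2.232843

a=12.533 sag=15.451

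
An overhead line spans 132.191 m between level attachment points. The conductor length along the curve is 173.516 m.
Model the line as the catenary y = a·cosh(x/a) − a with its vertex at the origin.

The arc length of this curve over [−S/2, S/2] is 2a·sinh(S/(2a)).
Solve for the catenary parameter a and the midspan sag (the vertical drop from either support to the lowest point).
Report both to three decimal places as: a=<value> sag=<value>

a=50.378 sag=49.946

seed: a₀ = √(S³/(24(L−S))) = √(132.191³/(24·41.325)) = 48.260385
iter 1: u=1.369560  f(a)=+4.053e+00  f'(a)=-2.056e+00  a ← 48.260385 − (+4.053e+00/-2.056e+00) = 50.231755
iter 2: u=1.315811  f(a)=+2.616e-01  f'(a)=-1.799e+00  a ← 50.231755 − (+2.616e-01/-1.799e+00) = 50.377205
iter 3: u=1.312012  f(a)=+1.256e-03  f'(a)=-1.781e+00  a ← 50.377205 − (+1.256e-03/-1.781e+00) = 50.377910
iter 4: u=1.311994  f(a)=+2.925e-08  f'(a)=-1.781e+00  a ← 50.377910 − (+2.925e-08/-1.781e+00) = 50.377910
iter 5: u=1.311994  f(a)=+2.842e-14  f'(a)=-1.781e+00  a ← 50.377910 − (+2.842e-14/-1.781e+00) = 50.377910
converged: |Δa| < 1e-12 after 5 iterations
sag = a·(cosh(S/(2a)) − 1) = 50.377910·(cosh(1.311994) − 1) = 49.945987
T_max/T_min = cosh(S/(2a)) = 1.991426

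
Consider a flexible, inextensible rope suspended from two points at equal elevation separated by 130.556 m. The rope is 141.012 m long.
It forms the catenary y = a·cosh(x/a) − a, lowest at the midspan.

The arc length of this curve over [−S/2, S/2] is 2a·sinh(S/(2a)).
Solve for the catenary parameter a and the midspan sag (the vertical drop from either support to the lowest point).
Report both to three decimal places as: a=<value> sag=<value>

seed: a₀ = √(S³/(24(L−S))) = √(130.556³/(24·10.456)) = 94.168759
iter 1: u=0.693202  f(a)=+2.541e-01  f'(a)=-2.329e-01  a ← 94.168759 − (+2.541e-01/-2.329e-01) = 95.259728
iter 2: u=0.685263  f(a)=+4.484e-03  f'(a)=-2.248e-01  a ← 95.259728 − (+4.484e-03/-2.248e-01) = 95.279675
iter 3: u=0.685120  f(a)=+1.451e-06  f'(a)=-2.246e-01  a ← 95.279675 − (+1.451e-06/-2.246e-01) = 95.279681
iter 4: u=0.685120  f(a)=+1.421e-13  f'(a)=-2.246e-01  a ← 95.279681 − (+1.421e-13/-2.246e-01) = 95.279681
converged: |Δa| < 1e-12 after 4 iterations
sag = a·(cosh(S/(2a)) − 1) = 95.279681·(cosh(0.685120) − 1) = 23.250120
T_max/T_min = cosh(S/(2a)) = 1.244020

a=95.280 sag=23.250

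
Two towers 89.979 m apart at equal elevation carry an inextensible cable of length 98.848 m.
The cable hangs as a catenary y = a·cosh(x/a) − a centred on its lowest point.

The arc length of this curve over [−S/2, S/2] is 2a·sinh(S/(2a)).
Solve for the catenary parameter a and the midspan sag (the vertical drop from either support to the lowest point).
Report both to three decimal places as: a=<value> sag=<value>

seed: a₀ = √(S³/(24(L−S))) = √(89.979³/(24·8.869)) = 58.501742
iter 1: u=0.769028  f(a)=+2.660e-01  f'(a)=-3.215e-01  a ← 58.501742 − (+2.660e-01/-3.215e-01) = 59.329007
iter 2: u=0.758305  f(a)=+5.747e-03  f'(a)=-3.078e-01  a ← 59.329007 − (+5.747e-03/-3.078e-01) = 59.347681
iter 3: u=0.758067  f(a)=+2.814e-06  f'(a)=-3.075e-01  a ← 59.347681 − (+2.814e-06/-3.075e-01) = 59.347690
iter 4: u=0.758067  f(a)=+6.679e-13  f'(a)=-3.075e-01  a ← 59.347690 − (+6.679e-13/-3.075e-01) = 59.347690
converged: |Δa| < 1e-12 after 4 iterations
sag = a·(cosh(S/(2a)) − 1) = 59.347690·(cosh(0.758067) − 1) = 17.884946
T_max/T_min = cosh(S/(2a)) = 1.301359

a=59.348 sag=17.885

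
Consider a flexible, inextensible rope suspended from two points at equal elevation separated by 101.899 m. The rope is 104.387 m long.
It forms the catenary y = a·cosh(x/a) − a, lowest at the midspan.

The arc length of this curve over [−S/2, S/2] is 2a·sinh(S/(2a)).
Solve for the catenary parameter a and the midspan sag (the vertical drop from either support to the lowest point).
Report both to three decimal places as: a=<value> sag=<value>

a=133.599 sag=9.833

seed: a₀ = √(S³/(24(L−S))) = √(101.899³/(24·2.488)) = 133.114104
iter 1: u=0.382751  f(a)=+1.829e-02  f'(a)=-3.793e-02  a ← 133.114104 − (+1.829e-02/-3.793e-02) = 133.596232
iter 2: u=0.381369  f(a)=+9.983e-05  f'(a)=-3.752e-02  a ← 133.596232 − (+9.983e-05/-3.752e-02) = 133.598893
iter 3: u=0.381362  f(a)=+3.011e-09  f'(a)=-3.752e-02  a ← 133.598893 − (+3.011e-09/-3.752e-02) = 133.598893
iter 4: u=0.381362  f(a)=+0.000e+00  f'(a)=-3.752e-02  a ← 133.598893 − (+0.000e+00/-3.752e-02) = 133.598893
converged: |Δa| < 1e-12 after 4 iterations
sag = a·(cosh(S/(2a)) − 1) = 133.598893·(cosh(0.381362) − 1) = 9.833410
T_max/T_min = cosh(S/(2a)) = 1.073604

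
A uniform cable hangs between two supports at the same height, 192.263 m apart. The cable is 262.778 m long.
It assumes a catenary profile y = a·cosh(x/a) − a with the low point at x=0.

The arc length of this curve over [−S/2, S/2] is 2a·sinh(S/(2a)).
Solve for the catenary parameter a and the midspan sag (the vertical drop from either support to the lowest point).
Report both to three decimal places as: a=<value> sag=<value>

a=68.105 sag=79.886

seed: a₀ = √(S³/(24(L−S))) = √(192.263³/(24·70.515)) = 64.803311
iter 1: u=1.483435  f(a)=+8.178e+00  f'(a)=-2.694e+00  a ← 64.803311 − (+8.178e+00/-2.694e+00) = 67.838457
iter 2: u=1.417065  f(a)=+6.096e-01  f'(a)=-2.306e+00  a ← 67.838457 − (+6.096e-01/-2.306e+00) = 68.102785
iter 3: u=1.411565  f(a)=+3.991e-03  f'(a)=-2.276e+00  a ← 68.102785 − (+3.991e-03/-2.276e+00) = 68.104539
iter 4: u=1.411529  f(a)=+1.735e-07  f'(a)=-2.276e+00  a ← 68.104539 − (+1.735e-07/-2.276e+00) = 68.104539
iter 5: u=1.411529  f(a)=+0.000e+00  f'(a)=-2.276e+00  a ← 68.104539 − (+0.000e+00/-2.276e+00) = 68.104539
converged: |Δa| < 1e-12 after 5 iterations
sag = a·(cosh(S/(2a)) − 1) = 68.104539·(cosh(1.411529) − 1) = 79.886331
T_max/T_min = cosh(S/(2a)) = 2.172996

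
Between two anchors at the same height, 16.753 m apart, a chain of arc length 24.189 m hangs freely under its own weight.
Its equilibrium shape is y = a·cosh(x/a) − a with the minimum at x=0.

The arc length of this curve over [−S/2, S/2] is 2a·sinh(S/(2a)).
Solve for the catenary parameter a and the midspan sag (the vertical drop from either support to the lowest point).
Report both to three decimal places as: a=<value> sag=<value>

seed: a₀ = √(S³/(24(L−S))) = √(16.753³/(24·7.436)) = 5.132909
iter 1: u=1.631921  f(a)=+1.055e+00  f'(a)=-3.746e+00  a ← 5.132909 − (+1.055e+00/-3.746e+00) = 5.414621
iter 2: u=1.547015  f(a)=+9.311e-02  f'(a)=-3.112e+00  a ← 5.414621 − (+9.311e-02/-3.112e+00) = 5.444543
iter 3: u=1.538513  f(a)=+8.797e-04  f'(a)=-3.053e+00  a ← 5.444543 − (+8.797e-04/-3.053e+00) = 5.444831
iter 4: u=1.538431  f(a)=+8.017e-08  f'(a)=-3.053e+00  a ← 5.444831 − (+8.017e-08/-3.053e+00) = 5.444831
iter 5: u=1.538431  f(a)=+3.553e-15  f'(a)=-3.053e+00  a ← 5.444831 − (+3.553e-15/-3.053e+00) = 5.444831
converged: |Δa| < 1e-12 after 5 iterations
sag = a·(cosh(S/(2a)) − 1) = 5.444831·(cosh(1.538431) − 1) = 7.818770
T_max/T_min = cosh(S/(2a)) = 2.435998

a=5.445 sag=7.819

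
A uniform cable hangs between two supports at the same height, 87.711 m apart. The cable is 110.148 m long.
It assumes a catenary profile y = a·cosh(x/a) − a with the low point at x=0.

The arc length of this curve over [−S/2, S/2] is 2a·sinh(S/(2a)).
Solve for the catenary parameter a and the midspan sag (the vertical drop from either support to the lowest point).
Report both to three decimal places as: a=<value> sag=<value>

a=36.685 sag=29.489

seed: a₀ = √(S³/(24(L−S))) = √(87.711³/(24·22.437)) = 35.399170
iter 1: u=1.238885  f(a)=+1.786e+00  f'(a)=-1.473e+00  a ← 35.399170 − (+1.786e+00/-1.473e+00) = 36.611595
iter 2: u=1.197858  f(a)=+9.587e-02  f'(a)=-1.319e+00  a ← 36.611595 − (+9.587e-02/-1.319e+00) = 36.684282
iter 3: u=1.195485  f(a)=+3.108e-04  f'(a)=-1.310e+00  a ← 36.684282 − (+3.108e-04/-1.310e+00) = 36.684519
iter 4: u=1.195477  f(a)=+3.291e-09  f'(a)=-1.310e+00  a ← 36.684519 − (+3.291e-09/-1.310e+00) = 36.684519
iter 5: u=1.195477  f(a)=-2.842e-14  f'(a)=-1.310e+00  a ← 36.684519 − (-2.842e-14/-1.310e+00) = 36.684519
converged: |Δa| < 1e-12 after 5 iterations
sag = a·(cosh(S/(2a)) − 1) = 36.684519·(cosh(1.195477) − 1) = 29.488734
T_max/T_min = cosh(S/(2a)) = 1.803847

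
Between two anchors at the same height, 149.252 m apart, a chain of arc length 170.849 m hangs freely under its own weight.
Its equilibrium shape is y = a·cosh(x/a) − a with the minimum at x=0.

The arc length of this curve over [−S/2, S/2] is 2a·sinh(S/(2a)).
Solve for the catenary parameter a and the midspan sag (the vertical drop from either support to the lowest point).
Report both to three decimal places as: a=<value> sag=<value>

a=81.773 sag=36.482

seed: a₀ = √(S³/(24(L−S))) = √(149.252³/(24·21.597)) = 80.089928
iter 1: u=0.931778  f(a)=+9.572e-01  f'(a)=-5.876e-01  a ← 80.089928 − (+9.572e-01/-5.876e-01) = 81.718795
iter 2: u=0.913205  f(a)=+2.998e-02  f'(a)=-5.513e-01  a ← 81.718795 − (+2.998e-02/-5.513e-01) = 81.773172
iter 3: u=0.912598  f(a)=+3.152e-05  f'(a)=-5.502e-01  a ← 81.773172 − (+3.152e-05/-5.502e-01) = 81.773229
iter 4: u=0.912597  f(a)=+3.493e-11  f'(a)=-5.502e-01  a ← 81.773229 − (+3.493e-11/-5.502e-01) = 81.773229
converged: |Δa| < 1e-12 after 4 iterations
sag = a·(cosh(S/(2a)) − 1) = 81.773229·(cosh(0.912597) − 1) = 36.481607
T_max/T_min = cosh(S/(2a)) = 1.446131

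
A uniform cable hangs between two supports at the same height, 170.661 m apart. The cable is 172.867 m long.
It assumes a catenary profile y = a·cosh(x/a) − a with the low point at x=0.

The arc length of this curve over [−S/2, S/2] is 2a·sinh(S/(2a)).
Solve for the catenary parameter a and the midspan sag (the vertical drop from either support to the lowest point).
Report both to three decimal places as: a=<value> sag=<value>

a=306.995 sag=11.936

seed: a₀ = √(S³/(24(L−S))) = √(170.661³/(24·2.206)) = 306.403029
iter 1: u=0.278491  f(a)=+8.570e-03  f'(a)=-1.451e-02  a ← 306.403029 − (+8.570e-03/-1.451e-02) = 306.993628
iter 2: u=0.277955  f(a)=+2.484e-05  f'(a)=-1.443e-02  a ← 306.993628 − (+2.484e-05/-1.443e-02) = 306.995350
iter 3: u=0.277954  f(a)=+2.101e-10  f'(a)=-1.443e-02  a ← 306.995350 − (+2.101e-10/-1.443e-02) = 306.995350
iter 4: u=0.277954  f(a)=-2.842e-14  f'(a)=-1.443e-02  a ← 306.995350 − (-2.842e-14/-1.443e-02) = 306.995350
converged: |Δa| < 1e-12 after 4 iterations
sag = a·(cosh(S/(2a)) − 1) = 306.995350·(cosh(0.277954) − 1) = 11.935512
T_max/T_min = cosh(S/(2a)) = 1.038878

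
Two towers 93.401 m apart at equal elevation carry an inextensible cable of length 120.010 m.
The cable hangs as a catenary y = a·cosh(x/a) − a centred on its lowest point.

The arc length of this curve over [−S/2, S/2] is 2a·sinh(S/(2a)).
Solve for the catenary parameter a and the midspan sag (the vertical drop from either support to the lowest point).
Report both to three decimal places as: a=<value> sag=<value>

a=37.156 sag=33.422

seed: a₀ = √(S³/(24(L−S))) = √(93.401³/(24·26.609)) = 35.719666
iter 1: u=1.307417  f(a)=+2.369e+00  f'(a)=-1.761e+00  a ← 35.719666 − (+2.369e+00/-1.761e+00) = 37.065218
iter 2: u=1.259955  f(a)=+1.404e-01  f'(a)=-1.557e+00  a ← 37.065218 − (+1.404e-01/-1.557e+00) = 37.155388
iter 3: u=1.256897  f(a)=+5.624e-04  f'(a)=-1.545e+00  a ← 37.155388 − (+5.624e-04/-1.545e+00) = 37.155752
iter 4: u=1.256885  f(a)=+9.097e-09  f'(a)=-1.545e+00  a ← 37.155752 − (+9.097e-09/-1.545e+00) = 37.155752
iter 5: u=1.256885  f(a)=+2.842e-14  f'(a)=-1.545e+00  a ← 37.155752 − (+2.842e-14/-1.545e+00) = 37.155752
converged: |Δa| < 1e-12 after 5 iterations
sag = a·(cosh(S/(2a)) − 1) = 37.155752·(cosh(1.256885) − 1) = 33.421510
T_max/T_min = cosh(S/(2a)) = 1.899498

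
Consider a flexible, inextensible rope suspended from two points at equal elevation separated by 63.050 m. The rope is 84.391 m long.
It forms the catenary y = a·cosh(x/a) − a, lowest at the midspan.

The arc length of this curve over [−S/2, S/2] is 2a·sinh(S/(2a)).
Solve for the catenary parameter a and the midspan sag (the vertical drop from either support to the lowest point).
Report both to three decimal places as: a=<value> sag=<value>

a=23.167 sag=24.970

seed: a₀ = √(S³/(24(L−S))) = √(63.050³/(24·21.341)) = 22.121503
iter 1: u=1.425084  f(a)=+2.275e+00  f'(a)=-2.351e+00  a ← 22.121503 − (+2.275e+00/-2.351e+00) = 23.089190
iter 2: u=1.365358  f(a)=+1.578e-01  f'(a)=-2.035e+00  a ← 23.089190 − (+1.578e-01/-2.035e+00) = 23.166724
iter 3: u=1.360788  f(a)=+8.842e-04  f'(a)=-2.012e+00  a ← 23.166724 − (+8.842e-04/-2.012e+00) = 23.167163
iter 4: u=1.360762  f(a)=+2.811e-08  f'(a)=-2.012e+00  a ← 23.167163 − (+2.811e-08/-2.012e+00) = 23.167163
iter 5: u=1.360762  f(a)=+1.421e-14  f'(a)=-2.012e+00  a ← 23.167163 − (+1.421e-14/-2.012e+00) = 23.167163
converged: |Δa| < 1e-12 after 5 iterations
sag = a·(cosh(S/(2a)) − 1) = 23.167163·(cosh(1.360762) − 1) = 24.969909
T_max/T_min = cosh(S/(2a)) = 2.077815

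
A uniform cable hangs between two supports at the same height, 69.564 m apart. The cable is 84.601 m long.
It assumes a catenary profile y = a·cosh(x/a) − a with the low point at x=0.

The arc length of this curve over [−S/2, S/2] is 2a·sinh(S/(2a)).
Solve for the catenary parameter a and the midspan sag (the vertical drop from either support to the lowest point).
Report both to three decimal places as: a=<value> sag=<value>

seed: a₀ = √(S³/(24(L−S))) = √(69.564³/(24·15.037)) = 30.541517
iter 1: u=1.138843  f(a)=+1.006e+00  f'(a)=-1.118e+00  a ← 30.541517 − (+1.006e+00/-1.118e+00) = 31.440771
iter 2: u=1.106271  f(a)=+4.613e-02  f'(a)=-1.018e+00  a ← 31.440771 − (+4.613e-02/-1.018e+00) = 31.486087
iter 3: u=1.104678  f(a)=+1.074e-04  f'(a)=-1.013e+00  a ← 31.486087 − (+1.074e-04/-1.013e+00) = 31.486193
iter 4: u=1.104675  f(a)=+5.847e-10  f'(a)=-1.013e+00  a ← 31.486193 − (+5.847e-10/-1.013e+00) = 31.486193
iter 5: u=1.104675  f(a)=-1.421e-14  f'(a)=-1.013e+00  a ← 31.486193 − (-1.421e-14/-1.013e+00) = 31.486193
converged: |Δa| < 1e-12 after 5 iterations
sag = a·(cosh(S/(2a)) − 1) = 31.486193·(cosh(1.104675) − 1) = 21.246270
T_max/T_min = cosh(S/(2a)) = 1.674781

a=31.486 sag=21.246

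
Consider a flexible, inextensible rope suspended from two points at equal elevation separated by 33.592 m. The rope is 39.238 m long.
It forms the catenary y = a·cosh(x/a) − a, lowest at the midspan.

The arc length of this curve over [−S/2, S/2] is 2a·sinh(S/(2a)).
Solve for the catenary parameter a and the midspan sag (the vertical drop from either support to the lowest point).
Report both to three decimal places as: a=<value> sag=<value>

a=17.132 sag=8.914

seed: a₀ = √(S³/(24(L−S))) = √(33.592³/(24·5.646)) = 16.725447
iter 1: u=1.004218  f(a)=+2.916e-01  f'(a)=-7.457e-01  a ← 16.725447 − (+2.916e-01/-7.457e-01) = 17.116503
iter 2: u=0.981275  f(a)=+1.054e-02  f'(a)=-6.927e-01  a ← 17.116503 − (+1.054e-02/-6.927e-01) = 17.131720
iter 3: u=0.980404  f(a)=+1.492e-05  f'(a)=-6.907e-01  a ← 17.131720 − (+1.492e-05/-6.907e-01) = 17.131742
iter 4: u=0.980402  f(a)=+2.996e-11  f'(a)=-6.907e-01  a ← 17.131742 − (+2.996e-11/-6.907e-01) = 17.131742
iter 5: u=0.980402  f(a)=+7.105e-15  f'(a)=-6.907e-01  a ← 17.131742 − (+7.105e-15/-6.907e-01) = 17.131742
converged: |Δa| < 1e-12 after 5 iterations
sag = a·(cosh(S/(2a)) − 1) = 17.131742·(cosh(0.980402) − 1) = 8.914405
T_max/T_min = cosh(S/(2a)) = 1.520344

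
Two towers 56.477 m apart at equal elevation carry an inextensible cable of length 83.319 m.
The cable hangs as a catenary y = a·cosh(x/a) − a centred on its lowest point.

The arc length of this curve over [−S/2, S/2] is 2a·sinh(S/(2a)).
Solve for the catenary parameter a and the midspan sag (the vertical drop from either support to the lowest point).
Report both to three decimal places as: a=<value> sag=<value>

a=17.804 sag=27.500

seed: a₀ = √(S³/(24(L−S))) = √(56.477³/(24·26.842)) = 16.722237
iter 1: u=1.688680  f(a)=+4.098e+00  f'(a)=-4.224e+00  a ← 16.722237 − (+4.098e+00/-4.224e+00) = 17.692283
iter 2: u=1.596091  f(a)=+3.836e-01  f'(a)=-3.467e+00  a ← 17.692283 − (+3.836e-01/-3.467e+00) = 17.802923
iter 3: u=1.586172  f(a)=+4.129e-03  f'(a)=-3.393e+00  a ← 17.802923 − (+4.129e-03/-3.393e+00) = 17.804140
iter 4: u=1.586064  f(a)=+4.897e-07  f'(a)=-3.392e+00  a ← 17.804140 − (+4.897e-07/-3.392e+00) = 17.804140
iter 5: u=1.586064  f(a)=-1.421e-14  f'(a)=-3.392e+00  a ← 17.804140 − (-1.421e-14/-3.392e+00) = 17.804140
converged: |Δa| < 1e-12 after 5 iterations
sag = a·(cosh(S/(2a)) − 1) = 17.804140·(cosh(1.586064) − 1) = 27.500400
T_max/T_min = cosh(S/(2a)) = 2.544607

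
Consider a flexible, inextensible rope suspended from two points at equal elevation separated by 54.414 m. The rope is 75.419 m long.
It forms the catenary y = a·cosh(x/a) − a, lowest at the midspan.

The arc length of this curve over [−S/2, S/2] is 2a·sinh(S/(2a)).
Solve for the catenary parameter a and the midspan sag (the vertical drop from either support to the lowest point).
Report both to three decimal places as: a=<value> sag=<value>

a=18.832 sag=23.318

seed: a₀ = √(S³/(24(L−S))) = √(54.414³/(24·21.005)) = 17.877180
iter 1: u=1.521884  f(a)=+2.571e+00  f'(a)=-2.941e+00  a ← 17.877180 − (+2.571e+00/-2.941e+00) = 18.751336
iter 2: u=1.450937  f(a)=+2.006e-01  f'(a)=-2.499e+00  a ← 18.751336 − (+2.006e-01/-2.499e+00) = 18.831626
iter 3: u=1.444750  f(a)=+1.450e-03  f'(a)=-2.463e+00  a ← 18.831626 − (+1.450e-03/-2.463e+00) = 18.832215
iter 4: u=1.444705  f(a)=+7.693e-08  f'(a)=-2.462e+00  a ← 18.832215 − (+7.693e-08/-2.462e+00) = 18.832215
iter 5: u=1.444705  f(a)=+0.000e+00  f'(a)=-2.462e+00  a ← 18.832215 − (+0.000e+00/-2.462e+00) = 18.832215
converged: |Δa| < 1e-12 after 5 iterations
sag = a·(cosh(S/(2a)) − 1) = 18.832215·(cosh(1.444705) − 1) = 23.318214
T_max/T_min = cosh(S/(2a)) = 2.238209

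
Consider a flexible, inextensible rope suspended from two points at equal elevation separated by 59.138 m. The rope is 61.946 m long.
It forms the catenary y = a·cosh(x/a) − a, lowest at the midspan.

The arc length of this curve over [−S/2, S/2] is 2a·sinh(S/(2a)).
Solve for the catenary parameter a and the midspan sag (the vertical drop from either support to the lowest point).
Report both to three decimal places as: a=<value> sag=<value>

seed: a₀ = √(S³/(24(L−S))) = √(59.138³/(24·2.808)) = 55.398216
iter 1: u=0.533754  f(a)=+4.027e-02  f'(a)=-1.043e-01  a ← 55.398216 − (+4.027e-02/-1.043e-01) = 55.784353
iter 2: u=0.530059  f(a)=+4.249e-04  f'(a)=-1.021e-01  a ← 55.784353 − (+4.249e-04/-1.021e-01) = 55.788515
iter 3: u=0.530019  f(a)=+4.843e-08  f'(a)=-1.021e-01  a ← 55.788515 − (+4.843e-08/-1.021e-01) = 55.788516
iter 4: u=0.530019  f(a)=+7.105e-15  f'(a)=-1.021e-01  a ← 55.788516 − (+7.105e-15/-1.021e-01) = 55.788516
converged: |Δa| < 1e-12 after 4 iterations
sag = a·(cosh(S/(2a)) − 1) = 55.788516·(cosh(0.530019) − 1) = 8.021242
T_max/T_min = cosh(S/(2a)) = 1.143779

a=55.789 sag=8.021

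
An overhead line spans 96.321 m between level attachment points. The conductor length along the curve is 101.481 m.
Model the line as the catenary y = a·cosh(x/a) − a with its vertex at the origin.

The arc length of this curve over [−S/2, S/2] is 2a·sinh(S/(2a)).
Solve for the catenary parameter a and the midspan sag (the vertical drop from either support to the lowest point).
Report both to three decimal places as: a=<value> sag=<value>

seed: a₀ = √(S³/(24(L−S))) = √(96.321³/(24·5.160)) = 84.947578
iter 1: u=0.566944  f(a)=+8.357e-02  f'(a)=-1.254e-01  a ← 84.947578 − (+8.357e-02/-1.254e-01) = 85.613773
iter 2: u=0.562532  f(a)=+9.932e-04  f'(a)=-1.225e-01  a ← 85.613773 − (+9.932e-04/-1.225e-01) = 85.621883
iter 3: u=0.562479  f(a)=+1.441e-07  f'(a)=-1.224e-01  a ← 85.621883 − (+1.441e-07/-1.224e-01) = 85.621884
iter 4: u=0.562479  f(a)=+0.000e+00  f'(a)=-1.224e-01  a ← 85.621884 − (+0.000e+00/-1.224e-01) = 85.621884
converged: |Δa| < 1e-12 after 4 iterations
sag = a·(cosh(S/(2a)) − 1) = 85.621884·(cosh(0.562479) − 1) = 13.905526
T_max/T_min = cosh(S/(2a)) = 1.162406

a=85.622 sag=13.906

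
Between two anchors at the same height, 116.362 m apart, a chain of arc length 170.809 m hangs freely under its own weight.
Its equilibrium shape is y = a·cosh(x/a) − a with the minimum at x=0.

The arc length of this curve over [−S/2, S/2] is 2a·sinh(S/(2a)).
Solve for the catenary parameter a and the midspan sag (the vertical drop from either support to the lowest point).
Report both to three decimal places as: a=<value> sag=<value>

seed: a₀ = √(S³/(24(L−S))) = √(116.362³/(24·54.447)) = 34.723554
iter 1: u=1.675549  f(a)=+8.174e+00  f'(a)=-4.109e+00  a ← 34.723554 − (+8.174e+00/-4.109e+00) = 36.712671
iter 2: u=1.584766  f(a)=+7.550e-01  f'(a)=-3.382e+00  a ← 36.712671 − (+7.550e-01/-3.382e+00) = 36.935883
iter 3: u=1.575189  f(a)=+7.888e-03  f'(a)=-3.312e+00  a ← 36.935883 − (+7.888e-03/-3.312e+00) = 36.938265
iter 4: u=1.575088  f(a)=+8.810e-07  f'(a)=-3.311e+00  a ← 36.938265 − (+8.810e-07/-3.311e+00) = 36.938265
iter 5: u=1.575088  f(a)=-2.842e-14  f'(a)=-3.311e+00  a ← 36.938265 − (-2.842e-14/-3.311e+00) = 36.938265
converged: |Δa| < 1e-12 after 5 iterations
sag = a·(cosh(S/(2a)) − 1) = 36.938265·(cosh(1.575088) − 1) = 56.112066
T_max/T_min = cosh(S/(2a)) = 2.519077

a=36.938 sag=56.112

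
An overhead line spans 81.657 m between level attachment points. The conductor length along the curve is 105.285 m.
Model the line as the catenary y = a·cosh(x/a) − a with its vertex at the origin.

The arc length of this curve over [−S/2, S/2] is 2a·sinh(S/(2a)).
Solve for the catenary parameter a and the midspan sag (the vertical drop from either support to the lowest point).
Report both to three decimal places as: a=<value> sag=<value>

a=32.251 sag=29.485

seed: a₀ = √(S³/(24(L−S))) = √(81.657³/(24·23.628)) = 30.986393
iter 1: u=1.317627  f(a)=+2.138e+00  f'(a)=-1.807e+00  a ← 30.986393 − (+2.138e+00/-1.807e+00) = 32.169677
iter 2: u=1.269161  f(a)=+1.286e-01  f'(a)=-1.595e+00  a ← 32.169677 − (+1.286e-01/-1.595e+00) = 32.250261
iter 3: u=1.265990  f(a)=+5.307e-04  f'(a)=-1.582e+00  a ← 32.250261 − (+5.307e-04/-1.582e+00) = 32.250596
iter 4: u=1.265977  f(a)=+9.126e-09  f'(a)=-1.582e+00  a ← 32.250596 − (+9.126e-09/-1.582e+00) = 32.250596
iter 5: u=1.265977  f(a)=+0.000e+00  f'(a)=-1.582e+00  a ← 32.250596 − (+0.000e+00/-1.582e+00) = 32.250596
converged: |Δa| < 1e-12 after 5 iterations
sag = a·(cosh(S/(2a)) − 1) = 32.250596·(cosh(1.265977) − 1) = 29.485404
T_max/T_min = cosh(S/(2a)) = 1.914259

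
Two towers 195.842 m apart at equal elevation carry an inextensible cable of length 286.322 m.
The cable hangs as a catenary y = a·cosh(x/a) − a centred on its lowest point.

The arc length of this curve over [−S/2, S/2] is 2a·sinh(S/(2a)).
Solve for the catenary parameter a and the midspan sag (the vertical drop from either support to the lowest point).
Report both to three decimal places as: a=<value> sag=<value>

a=62.521 sag=93.696

seed: a₀ = √(S³/(24(L−S))) = √(195.842³/(24·90.480)) = 58.813474
iter 1: u=1.664942  f(a)=+1.340e+01  f'(a)=-4.019e+00  a ← 58.813474 − (+1.340e+01/-4.019e+00) = 62.148170
iter 2: u=1.575606  f(a)=+1.224e+00  f'(a)=-3.315e+00  a ← 62.148170 − (+1.224e+00/-3.315e+00) = 62.517460
iter 3: u=1.566298  f(a)=+1.249e-02  f'(a)=-3.248e+00  a ← 62.517460 − (+1.249e-02/-3.248e+00) = 62.521304
iter 4: u=1.566202  f(a)=+1.328e-06  f'(a)=-3.247e+00  a ← 62.521304 − (+1.328e-06/-3.247e+00) = 62.521305
iter 5: u=1.566202  f(a)=+0.000e+00  f'(a)=-3.247e+00  a ← 62.521305 − (+0.000e+00/-3.247e+00) = 62.521305
converged: |Δa| < 1e-12 after 5 iterations
sag = a·(cosh(S/(2a)) − 1) = 62.521305·(cosh(1.566202) − 1) = 93.696445
T_max/T_min = cosh(S/(2a)) = 2.498632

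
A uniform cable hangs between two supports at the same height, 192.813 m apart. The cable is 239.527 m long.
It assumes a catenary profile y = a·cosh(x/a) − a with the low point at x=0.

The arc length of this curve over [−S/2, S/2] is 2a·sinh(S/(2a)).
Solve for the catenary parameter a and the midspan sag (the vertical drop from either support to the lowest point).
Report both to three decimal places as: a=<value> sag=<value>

a=82.718 sag=62.835

seed: a₀ = √(S³/(24(L−S))) = √(192.813³/(24·46.714)) = 79.960466
iter 1: u=1.205677  f(a)=+3.515e+00  f'(a)=-1.347e+00  a ← 79.960466 − (+3.515e+00/-1.347e+00) = 82.569486
iter 2: u=1.167580  f(a)=+1.794e-01  f'(a)=-1.213e+00  a ← 82.569486 − (+1.794e-01/-1.213e+00) = 82.717366
iter 3: u=1.165493  f(a)=+5.227e-04  f'(a)=-1.206e+00  a ← 82.717366 − (+5.227e-04/-1.206e+00) = 82.717799
iter 4: u=1.165487  f(a)=+4.467e-09  f'(a)=-1.206e+00  a ← 82.717799 − (+4.467e-09/-1.206e+00) = 82.717799
iter 5: u=1.165487  f(a)=+0.000e+00  f'(a)=-1.206e+00  a ← 82.717799 − (+0.000e+00/-1.206e+00) = 82.717799
converged: |Δa| < 1e-12 after 5 iterations
sag = a·(cosh(S/(2a)) − 1) = 82.717799·(cosh(1.165487) − 1) = 62.834701
T_max/T_min = cosh(S/(2a)) = 1.759627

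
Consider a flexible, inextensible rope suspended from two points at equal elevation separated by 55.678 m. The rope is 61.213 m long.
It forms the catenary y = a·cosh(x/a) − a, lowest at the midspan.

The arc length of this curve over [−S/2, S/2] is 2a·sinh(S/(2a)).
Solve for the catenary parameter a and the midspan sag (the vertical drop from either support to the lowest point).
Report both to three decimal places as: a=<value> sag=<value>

a=36.572 sag=11.117

seed: a₀ = √(S³/(24(L−S))) = √(55.678³/(24·5.535)) = 36.046326
iter 1: u=0.772312  f(a)=+1.674e-01  f'(a)=-3.258e-01  a ← 36.046326 − (+1.674e-01/-3.258e-01) = 36.560220
iter 2: u=0.761456  f(a)=+3.648e-03  f'(a)=-3.118e-01  a ← 36.560220 − (+3.648e-03/-3.118e-01) = 36.571921
iter 3: u=0.761212  f(a)=+1.817e-06  f'(a)=-3.114e-01  a ← 36.571921 − (+1.817e-06/-3.114e-01) = 36.571927
iter 4: u=0.761212  f(a)=+4.476e-13  f'(a)=-3.114e-01  a ← 36.571927 − (+4.476e-13/-3.114e-01) = 36.571927
converged: |Δa| < 1e-12 after 4 iterations
sag = a·(cosh(S/(2a)) − 1) = 36.571927·(cosh(0.761212) − 1) = 11.117314
T_max/T_min = cosh(S/(2a)) = 1.303985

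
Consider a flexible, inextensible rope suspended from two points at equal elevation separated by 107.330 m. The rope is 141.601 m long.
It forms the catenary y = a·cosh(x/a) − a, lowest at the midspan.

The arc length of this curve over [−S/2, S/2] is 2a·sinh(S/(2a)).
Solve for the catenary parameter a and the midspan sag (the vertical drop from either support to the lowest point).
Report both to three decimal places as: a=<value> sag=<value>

a=40.507 sag=41.062

seed: a₀ = √(S³/(24(L−S))) = √(107.330³/(24·34.271)) = 38.771507
iter 1: u=1.384135  f(a)=+3.437e+00  f'(a)=-2.131e+00  a ← 38.771507 − (+3.437e+00/-2.131e+00) = 40.384554
iter 2: u=1.328850  f(a)=+2.261e-01  f'(a)=-1.859e+00  a ← 40.384554 − (+2.261e-01/-1.859e+00) = 40.506208
iter 3: u=1.324859  f(a)=+1.131e-03  f'(a)=-1.840e+00  a ← 40.506208 − (+1.131e-03/-1.840e+00) = 40.506823
iter 4: u=1.324839  f(a)=+2.862e-08  f'(a)=-1.840e+00  a ← 40.506823 − (+2.862e-08/-1.840e+00) = 40.506823
iter 5: u=1.324839  f(a)=+0.000e+00  f'(a)=-1.840e+00  a ← 40.506823 − (+0.000e+00/-1.840e+00) = 40.506823
converged: |Δa| < 1e-12 after 5 iterations
sag = a·(cosh(S/(2a)) − 1) = 40.506823·(cosh(1.324839) − 1) = 41.062249
T_max/T_min = cosh(S/(2a)) = 2.013712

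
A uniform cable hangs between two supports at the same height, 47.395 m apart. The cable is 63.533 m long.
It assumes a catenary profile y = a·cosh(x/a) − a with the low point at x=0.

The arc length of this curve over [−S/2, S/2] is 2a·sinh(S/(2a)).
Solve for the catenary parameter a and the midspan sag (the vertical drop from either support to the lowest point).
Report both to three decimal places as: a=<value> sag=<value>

a=17.367 sag=18.837

seed: a₀ = √(S³/(24(L−S))) = √(47.395³/(24·16.138)) = 16.579381
iter 1: u=1.429336  f(a)=+1.731e+00  f'(a)=-2.375e+00  a ← 16.579381 − (+1.731e+00/-2.375e+00) = 17.308341
iter 2: u=1.369138  f(a)=+1.207e-01  f'(a)=-2.054e+00  a ← 17.308341 − (+1.207e-01/-2.054e+00) = 17.367110
iter 3: u=1.364505  f(a)=+6.843e-04  f'(a)=-2.031e+00  a ← 17.367110 − (+6.843e-04/-2.031e+00) = 17.367447
iter 4: u=1.364478  f(a)=+2.226e-08  f'(a)=-2.031e+00  a ← 17.367447 − (+2.226e-08/-2.031e+00) = 17.367447
iter 5: u=1.364478  f(a)=-7.105e-15  f'(a)=-2.031e+00  a ← 17.367447 − (-7.105e-15/-2.031e+00) = 17.367447
converged: |Δa| < 1e-12 after 5 iterations
sag = a·(cosh(S/(2a)) − 1) = 17.367447·(cosh(1.364478) − 1) = 18.836679
T_max/T_min = cosh(S/(2a)) = 2.084597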